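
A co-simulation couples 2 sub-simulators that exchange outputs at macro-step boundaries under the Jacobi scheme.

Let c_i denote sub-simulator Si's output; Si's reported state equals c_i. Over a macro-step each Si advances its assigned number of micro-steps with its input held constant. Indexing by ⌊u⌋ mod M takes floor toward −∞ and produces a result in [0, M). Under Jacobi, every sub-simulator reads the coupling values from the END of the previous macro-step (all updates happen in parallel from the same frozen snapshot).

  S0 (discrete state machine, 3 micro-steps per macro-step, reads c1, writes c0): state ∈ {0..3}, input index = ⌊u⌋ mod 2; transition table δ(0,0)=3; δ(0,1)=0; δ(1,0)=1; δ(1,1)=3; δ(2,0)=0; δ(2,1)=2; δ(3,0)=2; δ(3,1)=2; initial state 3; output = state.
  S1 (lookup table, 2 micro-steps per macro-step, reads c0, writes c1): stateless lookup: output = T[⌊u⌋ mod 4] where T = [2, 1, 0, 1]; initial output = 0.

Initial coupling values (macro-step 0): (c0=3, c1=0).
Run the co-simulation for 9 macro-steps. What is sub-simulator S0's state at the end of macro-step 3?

macro 1: S0 reads c1=0 → after 3×micro: 3; S1 reads c0=3 → after 2×micro: 1 ⇒ (c0=3, c1=1)
macro 2: S0 reads c1=1 → after 3×micro: 2; S1 reads c0=3 → after 2×micro: 1 ⇒ (c0=2, c1=1)
macro 3: S0 reads c1=1 → after 3×micro: 2; S1 reads c0=2 → after 2×micro: 0 ⇒ (c0=2, c1=0)
macro 4: S0 reads c1=0 → after 3×micro: 2; S1 reads c0=2 → after 2×micro: 0 ⇒ (c0=2, c1=0)
macro 5: S0 reads c1=0 → after 3×micro: 2; S1 reads c0=2 → after 2×micro: 0 ⇒ (c0=2, c1=0)
macro 6: S0 reads c1=0 → after 3×micro: 2; S1 reads c0=2 → after 2×micro: 0 ⇒ (c0=2, c1=0)
macro 7: S0 reads c1=0 → after 3×micro: 2; S1 reads c0=2 → after 2×micro: 0 ⇒ (c0=2, c1=0)
macro 8: S0 reads c1=0 → after 3×micro: 2; S1 reads c0=2 → after 2×micro: 0 ⇒ (c0=2, c1=0)
macro 9: S0 reads c1=0 → after 3×micro: 2; S1 reads c0=2 → after 2×micro: 0 ⇒ (c0=2, c1=0)

S0 state at macro-step 3 = 2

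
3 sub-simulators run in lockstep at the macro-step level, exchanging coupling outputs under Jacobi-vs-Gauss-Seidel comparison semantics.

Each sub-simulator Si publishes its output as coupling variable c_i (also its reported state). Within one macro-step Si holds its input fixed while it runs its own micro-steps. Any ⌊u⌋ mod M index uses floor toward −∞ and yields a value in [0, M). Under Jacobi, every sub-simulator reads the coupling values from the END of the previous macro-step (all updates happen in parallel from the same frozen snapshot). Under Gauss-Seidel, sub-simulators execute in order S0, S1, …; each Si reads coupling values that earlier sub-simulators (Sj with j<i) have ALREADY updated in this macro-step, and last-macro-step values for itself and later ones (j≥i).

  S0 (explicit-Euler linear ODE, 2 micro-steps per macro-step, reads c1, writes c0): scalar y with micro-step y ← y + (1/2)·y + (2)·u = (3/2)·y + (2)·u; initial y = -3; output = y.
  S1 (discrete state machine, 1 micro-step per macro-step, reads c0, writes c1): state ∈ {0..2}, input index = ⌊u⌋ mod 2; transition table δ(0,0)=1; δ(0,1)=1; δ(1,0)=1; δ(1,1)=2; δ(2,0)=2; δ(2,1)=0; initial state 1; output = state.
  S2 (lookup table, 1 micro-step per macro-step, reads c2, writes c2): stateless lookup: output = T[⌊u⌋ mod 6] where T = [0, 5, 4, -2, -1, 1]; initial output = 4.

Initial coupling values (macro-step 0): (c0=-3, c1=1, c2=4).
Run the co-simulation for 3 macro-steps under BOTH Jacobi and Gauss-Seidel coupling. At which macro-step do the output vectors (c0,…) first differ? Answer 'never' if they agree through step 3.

first divergence at macro-step: 1

[Jacobi] macro 1: S0 reads c1=1 → after 2×micro: -7/4; S1 reads c0=-3 → after 1×micro: 2; S2 reads c2=4 → after 1×micro: -1 ⇒ (c0=-7/4, c1=2, c2=-1)
[Jacobi] macro 2: S0 reads c1=2 → after 2×micro: 97/16; S1 reads c0=-7/4 → after 1×micro: 2; S2 reads c2=-1 → after 1×micro: 1 ⇒ (c0=97/16, c1=2, c2=1)
[Jacobi] macro 3: S0 reads c1=2 → after 2×micro: 1513/64; S1 reads c0=97/16 → after 1×micro: 2; S2 reads c2=1 → after 1×micro: 5 ⇒ (c0=1513/64, c1=2, c2=5)
[Gauss-Seidel] macro 1: S0 reads c1=1 → after 2×micro: -7/4; S1 reads c0=-7/4 → after 1×micro: 1; S2 reads c2=4 → after 1×micro: -1 ⇒ (c0=-7/4, c1=1, c2=-1)
[Gauss-Seidel] macro 2: S0 reads c1=1 → after 2×micro: 17/16; S1 reads c0=17/16 → after 1×micro: 2; S2 reads c2=-1 → after 1×micro: 1 ⇒ (c0=17/16, c1=2, c2=1)
[Gauss-Seidel] macro 3: S0 reads c1=2 → after 2×micro: 793/64; S1 reads c0=793/64 → after 1×micro: 2; S2 reads c2=1 → after 1×micro: 5 ⇒ (c0=793/64, c1=2, c2=5)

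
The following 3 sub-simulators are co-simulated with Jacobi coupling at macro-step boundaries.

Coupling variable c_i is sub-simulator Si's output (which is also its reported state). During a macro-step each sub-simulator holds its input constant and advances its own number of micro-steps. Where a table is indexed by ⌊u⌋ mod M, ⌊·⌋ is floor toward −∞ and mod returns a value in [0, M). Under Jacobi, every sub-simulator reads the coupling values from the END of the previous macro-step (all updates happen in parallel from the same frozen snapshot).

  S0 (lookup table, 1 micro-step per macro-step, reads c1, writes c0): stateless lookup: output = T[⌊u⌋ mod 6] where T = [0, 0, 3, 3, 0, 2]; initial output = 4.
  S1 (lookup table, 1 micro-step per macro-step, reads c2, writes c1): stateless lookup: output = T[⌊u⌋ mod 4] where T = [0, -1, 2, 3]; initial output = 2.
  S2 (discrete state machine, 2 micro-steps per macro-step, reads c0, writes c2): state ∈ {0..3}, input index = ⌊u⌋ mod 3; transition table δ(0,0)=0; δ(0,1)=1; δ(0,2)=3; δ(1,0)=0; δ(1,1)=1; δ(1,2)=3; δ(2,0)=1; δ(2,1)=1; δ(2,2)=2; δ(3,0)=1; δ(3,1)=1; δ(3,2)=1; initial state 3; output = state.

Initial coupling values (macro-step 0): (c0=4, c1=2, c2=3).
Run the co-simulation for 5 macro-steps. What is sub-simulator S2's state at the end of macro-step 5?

macro 1: S0 reads c1=2 → after 1×micro: 3; S1 reads c2=3 → after 1×micro: 3; S2 reads c0=4 → after 2×micro: 1 ⇒ (c0=3, c1=3, c2=1)
macro 2: S0 reads c1=3 → after 1×micro: 3; S1 reads c2=1 → after 1×micro: -1; S2 reads c0=3 → after 2×micro: 0 ⇒ (c0=3, c1=-1, c2=0)
macro 3: S0 reads c1=-1 → after 1×micro: 2; S1 reads c2=0 → after 1×micro: 0; S2 reads c0=3 → after 2×micro: 0 ⇒ (c0=2, c1=0, c2=0)
macro 4: S0 reads c1=0 → after 1×micro: 0; S1 reads c2=0 → after 1×micro: 0; S2 reads c0=2 → after 2×micro: 1 ⇒ (c0=0, c1=0, c2=1)
macro 5: S0 reads c1=0 → after 1×micro: 0; S1 reads c2=1 → after 1×micro: -1; S2 reads c0=0 → after 2×micro: 0 ⇒ (c0=0, c1=-1, c2=0)

S2 state at macro-step 5 = 0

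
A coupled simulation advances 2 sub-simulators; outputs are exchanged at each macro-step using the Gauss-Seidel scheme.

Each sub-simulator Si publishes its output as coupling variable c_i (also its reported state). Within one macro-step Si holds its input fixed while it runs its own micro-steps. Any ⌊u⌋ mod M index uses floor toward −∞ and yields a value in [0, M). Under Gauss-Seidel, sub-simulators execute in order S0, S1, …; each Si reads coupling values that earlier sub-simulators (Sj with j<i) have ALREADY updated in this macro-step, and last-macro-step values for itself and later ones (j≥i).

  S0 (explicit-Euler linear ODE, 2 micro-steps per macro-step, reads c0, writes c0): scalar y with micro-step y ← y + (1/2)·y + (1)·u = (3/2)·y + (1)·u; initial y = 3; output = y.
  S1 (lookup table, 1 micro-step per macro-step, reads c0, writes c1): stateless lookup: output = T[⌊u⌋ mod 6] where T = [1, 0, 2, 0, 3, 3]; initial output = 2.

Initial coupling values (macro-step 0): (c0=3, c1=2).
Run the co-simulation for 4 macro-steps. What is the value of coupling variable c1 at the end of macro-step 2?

macro 1: S0 reads c0=3 → after 2×micro: 57/4; S1 reads c0=57/4 → after 1×micro: 2 ⇒ (c0=57/4, c1=2)
macro 2: S0 reads c0=57/4 → after 2×micro: 1083/16; S1 reads c0=1083/16 → after 1×micro: 0 ⇒ (c0=1083/16, c1=0)
macro 3: S0 reads c0=1083/16 → after 2×micro: 20577/64; S1 reads c0=20577/64 → after 1×micro: 0 ⇒ (c0=20577/64, c1=0)
macro 4: S0 reads c0=20577/64 → after 2×micro: 390963/256; S1 reads c0=390963/256 → after 1×micro: 0 ⇒ (c0=390963/256, c1=0)

c1 at macro-step 2 = 0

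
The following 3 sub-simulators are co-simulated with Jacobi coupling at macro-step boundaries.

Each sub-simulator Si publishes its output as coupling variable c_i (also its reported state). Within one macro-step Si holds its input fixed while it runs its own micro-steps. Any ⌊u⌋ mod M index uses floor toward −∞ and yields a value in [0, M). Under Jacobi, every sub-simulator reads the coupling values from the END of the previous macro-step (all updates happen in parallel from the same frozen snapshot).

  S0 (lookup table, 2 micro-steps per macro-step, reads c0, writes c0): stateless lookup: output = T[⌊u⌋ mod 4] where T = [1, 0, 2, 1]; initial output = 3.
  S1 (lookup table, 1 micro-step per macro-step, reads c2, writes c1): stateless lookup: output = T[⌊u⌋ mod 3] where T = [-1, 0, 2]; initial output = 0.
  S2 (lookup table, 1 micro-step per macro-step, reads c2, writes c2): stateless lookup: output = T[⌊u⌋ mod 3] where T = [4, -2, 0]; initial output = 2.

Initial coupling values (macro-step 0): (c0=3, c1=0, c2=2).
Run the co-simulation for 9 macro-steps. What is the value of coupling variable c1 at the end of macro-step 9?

c1 at macro-step 9 = 0

macro 1: S0 reads c0=3 → after 2×micro: 1; S1 reads c2=2 → after 1×micro: 2; S2 reads c2=2 → after 1×micro: 0 ⇒ (c0=1, c1=2, c2=0)
macro 2: S0 reads c0=1 → after 2×micro: 0; S1 reads c2=0 → after 1×micro: -1; S2 reads c2=0 → after 1×micro: 4 ⇒ (c0=0, c1=-1, c2=4)
macro 3: S0 reads c0=0 → after 2×micro: 1; S1 reads c2=4 → after 1×micro: 0; S2 reads c2=4 → after 1×micro: -2 ⇒ (c0=1, c1=0, c2=-2)
macro 4: S0 reads c0=1 → after 2×micro: 0; S1 reads c2=-2 → after 1×micro: 0; S2 reads c2=-2 → after 1×micro: -2 ⇒ (c0=0, c1=0, c2=-2)
macro 5: S0 reads c0=0 → after 2×micro: 1; S1 reads c2=-2 → after 1×micro: 0; S2 reads c2=-2 → after 1×micro: -2 ⇒ (c0=1, c1=0, c2=-2)
macro 6: S0 reads c0=1 → after 2×micro: 0; S1 reads c2=-2 → after 1×micro: 0; S2 reads c2=-2 → after 1×micro: -2 ⇒ (c0=0, c1=0, c2=-2)
macro 7: S0 reads c0=0 → after 2×micro: 1; S1 reads c2=-2 → after 1×micro: 0; S2 reads c2=-2 → after 1×micro: -2 ⇒ (c0=1, c1=0, c2=-2)
macro 8: S0 reads c0=1 → after 2×micro: 0; S1 reads c2=-2 → after 1×micro: 0; S2 reads c2=-2 → after 1×micro: -2 ⇒ (c0=0, c1=0, c2=-2)
macro 9: S0 reads c0=0 → after 2×micro: 1; S1 reads c2=-2 → after 1×micro: 0; S2 reads c2=-2 → after 1×micro: -2 ⇒ (c0=1, c1=0, c2=-2)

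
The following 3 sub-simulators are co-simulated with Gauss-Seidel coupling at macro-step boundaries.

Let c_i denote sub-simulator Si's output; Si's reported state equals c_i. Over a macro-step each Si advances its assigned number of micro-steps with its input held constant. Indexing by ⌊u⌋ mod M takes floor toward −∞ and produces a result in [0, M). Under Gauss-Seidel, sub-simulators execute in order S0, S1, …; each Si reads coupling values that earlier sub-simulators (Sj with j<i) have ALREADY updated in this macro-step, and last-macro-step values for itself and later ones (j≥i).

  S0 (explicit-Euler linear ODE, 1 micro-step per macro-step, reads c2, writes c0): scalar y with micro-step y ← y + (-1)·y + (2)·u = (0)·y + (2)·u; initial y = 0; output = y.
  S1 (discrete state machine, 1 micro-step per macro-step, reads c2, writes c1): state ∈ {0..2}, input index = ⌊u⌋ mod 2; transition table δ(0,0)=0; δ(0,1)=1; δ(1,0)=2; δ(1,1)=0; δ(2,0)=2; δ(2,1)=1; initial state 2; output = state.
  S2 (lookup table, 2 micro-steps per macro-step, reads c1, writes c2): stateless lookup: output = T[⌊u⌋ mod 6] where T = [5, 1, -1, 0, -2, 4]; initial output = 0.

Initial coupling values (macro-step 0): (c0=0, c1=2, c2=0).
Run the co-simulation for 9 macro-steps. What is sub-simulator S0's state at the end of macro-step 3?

macro 1: S0 reads c2=0 → after 1×micro: 0; S1 reads c2=0 → after 1×micro: 2; S2 reads c1=2 → after 2×micro: -1 ⇒ (c0=0, c1=2, c2=-1)
macro 2: S0 reads c2=-1 → after 1×micro: -2; S1 reads c2=-1 → after 1×micro: 1; S2 reads c1=1 → after 2×micro: 1 ⇒ (c0=-2, c1=1, c2=1)
macro 3: S0 reads c2=1 → after 1×micro: 2; S1 reads c2=1 → after 1×micro: 0; S2 reads c1=0 → after 2×micro: 5 ⇒ (c0=2, c1=0, c2=5)
macro 4: S0 reads c2=5 → after 1×micro: 10; S1 reads c2=5 → after 1×micro: 1; S2 reads c1=1 → after 2×micro: 1 ⇒ (c0=10, c1=1, c2=1)
macro 5: S0 reads c2=1 → after 1×micro: 2; S1 reads c2=1 → after 1×micro: 0; S2 reads c1=0 → after 2×micro: 5 ⇒ (c0=2, c1=0, c2=5)
macro 6: S0 reads c2=5 → after 1×micro: 10; S1 reads c2=5 → after 1×micro: 1; S2 reads c1=1 → after 2×micro: 1 ⇒ (c0=10, c1=1, c2=1)
macro 7: S0 reads c2=1 → after 1×micro: 2; S1 reads c2=1 → after 1×micro: 0; S2 reads c1=0 → after 2×micro: 5 ⇒ (c0=2, c1=0, c2=5)
macro 8: S0 reads c2=5 → after 1×micro: 10; S1 reads c2=5 → after 1×micro: 1; S2 reads c1=1 → after 2×micro: 1 ⇒ (c0=10, c1=1, c2=1)
macro 9: S0 reads c2=1 → after 1×micro: 2; S1 reads c2=1 → after 1×micro: 0; S2 reads c1=0 → after 2×micro: 5 ⇒ (c0=2, c1=0, c2=5)

S0 state at macro-step 3 = 2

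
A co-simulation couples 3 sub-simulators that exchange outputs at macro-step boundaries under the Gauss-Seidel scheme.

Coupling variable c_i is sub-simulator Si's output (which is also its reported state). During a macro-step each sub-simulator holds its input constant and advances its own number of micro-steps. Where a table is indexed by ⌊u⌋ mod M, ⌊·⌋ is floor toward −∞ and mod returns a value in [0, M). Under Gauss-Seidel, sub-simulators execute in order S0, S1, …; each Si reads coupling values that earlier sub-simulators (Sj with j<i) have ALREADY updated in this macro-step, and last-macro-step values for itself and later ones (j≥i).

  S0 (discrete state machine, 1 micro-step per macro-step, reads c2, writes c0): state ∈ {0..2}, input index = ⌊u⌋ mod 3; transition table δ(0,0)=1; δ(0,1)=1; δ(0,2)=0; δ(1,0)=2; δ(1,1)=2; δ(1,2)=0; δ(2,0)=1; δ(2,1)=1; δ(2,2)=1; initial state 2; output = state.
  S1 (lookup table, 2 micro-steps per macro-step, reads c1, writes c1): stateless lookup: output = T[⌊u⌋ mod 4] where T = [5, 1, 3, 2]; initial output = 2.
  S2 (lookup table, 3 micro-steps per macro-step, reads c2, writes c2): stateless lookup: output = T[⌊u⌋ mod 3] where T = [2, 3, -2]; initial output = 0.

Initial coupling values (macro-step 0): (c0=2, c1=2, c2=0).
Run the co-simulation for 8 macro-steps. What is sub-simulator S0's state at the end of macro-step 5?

S0 state at macro-step 5 = 1

macro 1: S0 reads c2=0 → after 1×micro: 1; S1 reads c1=2 → after 2×micro: 3; S2 reads c2=0 → after 3×micro: 2 ⇒ (c0=1, c1=3, c2=2)
macro 2: S0 reads c2=2 → after 1×micro: 0; S1 reads c1=3 → after 2×micro: 2; S2 reads c2=2 → after 3×micro: -2 ⇒ (c0=0, c1=2, c2=-2)
macro 3: S0 reads c2=-2 → after 1×micro: 1; S1 reads c1=2 → after 2×micro: 3; S2 reads c2=-2 → after 3×micro: 3 ⇒ (c0=1, c1=3, c2=3)
macro 4: S0 reads c2=3 → after 1×micro: 2; S1 reads c1=3 → after 2×micro: 2; S2 reads c2=3 → after 3×micro: 2 ⇒ (c0=2, c1=2, c2=2)
macro 5: S0 reads c2=2 → after 1×micro: 1; S1 reads c1=2 → after 2×micro: 3; S2 reads c2=2 → after 3×micro: -2 ⇒ (c0=1, c1=3, c2=-2)
macro 6: S0 reads c2=-2 → after 1×micro: 2; S1 reads c1=3 → after 2×micro: 2; S2 reads c2=-2 → after 3×micro: 3 ⇒ (c0=2, c1=2, c2=3)
macro 7: S0 reads c2=3 → after 1×micro: 1; S1 reads c1=2 → after 2×micro: 3; S2 reads c2=3 → after 3×micro: 2 ⇒ (c0=1, c1=3, c2=2)
macro 8: S0 reads c2=2 → after 1×micro: 0; S1 reads c1=3 → after 2×micro: 2; S2 reads c2=2 → after 3×micro: -2 ⇒ (c0=0, c1=2, c2=-2)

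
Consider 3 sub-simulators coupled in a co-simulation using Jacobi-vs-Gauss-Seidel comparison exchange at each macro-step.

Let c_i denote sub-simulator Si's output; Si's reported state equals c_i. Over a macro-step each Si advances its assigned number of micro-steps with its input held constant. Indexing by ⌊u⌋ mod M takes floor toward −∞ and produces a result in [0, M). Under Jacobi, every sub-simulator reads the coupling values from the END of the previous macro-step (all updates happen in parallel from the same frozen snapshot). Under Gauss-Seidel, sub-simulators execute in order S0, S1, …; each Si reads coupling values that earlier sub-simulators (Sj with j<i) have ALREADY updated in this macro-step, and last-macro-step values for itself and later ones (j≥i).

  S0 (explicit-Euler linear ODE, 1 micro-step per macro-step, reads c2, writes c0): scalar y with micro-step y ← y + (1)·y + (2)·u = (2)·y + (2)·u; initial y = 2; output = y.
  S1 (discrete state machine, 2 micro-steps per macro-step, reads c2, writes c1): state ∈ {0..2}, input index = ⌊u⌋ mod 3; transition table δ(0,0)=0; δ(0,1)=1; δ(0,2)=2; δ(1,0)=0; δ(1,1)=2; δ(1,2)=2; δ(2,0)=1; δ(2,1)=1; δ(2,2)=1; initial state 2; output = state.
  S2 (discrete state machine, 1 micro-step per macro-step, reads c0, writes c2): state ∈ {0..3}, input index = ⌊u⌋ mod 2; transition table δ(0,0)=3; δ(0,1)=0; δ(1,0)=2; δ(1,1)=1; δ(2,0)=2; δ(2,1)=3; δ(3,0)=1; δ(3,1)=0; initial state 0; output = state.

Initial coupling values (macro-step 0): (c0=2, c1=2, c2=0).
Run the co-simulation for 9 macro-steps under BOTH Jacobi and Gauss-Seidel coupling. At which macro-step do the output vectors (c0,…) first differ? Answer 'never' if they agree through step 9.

[Jacobi] macro 1: S0 reads c2=0 → after 1×micro: 4; S1 reads c2=0 → after 2×micro: 0; S2 reads c0=2 → after 1×micro: 3 ⇒ (c0=4, c1=0, c2=3)
[Jacobi] macro 2: S0 reads c2=3 → after 1×micro: 14; S1 reads c2=3 → after 2×micro: 0; S2 reads c0=4 → after 1×micro: 1 ⇒ (c0=14, c1=0, c2=1)
[Jacobi] macro 3: S0 reads c2=1 → after 1×micro: 30; S1 reads c2=1 → after 2×micro: 2; S2 reads c0=14 → after 1×micro: 2 ⇒ (c0=30, c1=2, c2=2)
[Jacobi] macro 4: S0 reads c2=2 → after 1×micro: 64; S1 reads c2=2 → after 2×micro: 2; S2 reads c0=30 → after 1×micro: 2 ⇒ (c0=64, c1=2, c2=2)
[Jacobi] macro 5: S0 reads c2=2 → after 1×micro: 132; S1 reads c2=2 → after 2×micro: 2; S2 reads c0=64 → after 1×micro: 2 ⇒ (c0=132, c1=2, c2=2)
[Jacobi] macro 6: S0 reads c2=2 → after 1×micro: 268; S1 reads c2=2 → after 2×micro: 2; S2 reads c0=132 → after 1×micro: 2 ⇒ (c0=268, c1=2, c2=2)
[Jacobi] macro 7: S0 reads c2=2 → after 1×micro: 540; S1 reads c2=2 → after 2×micro: 2; S2 reads c0=268 → after 1×micro: 2 ⇒ (c0=540, c1=2, c2=2)
[Jacobi] macro 8: S0 reads c2=2 → after 1×micro: 1084; S1 reads c2=2 → after 2×micro: 2; S2 reads c0=540 → after 1×micro: 2 ⇒ (c0=1084, c1=2, c2=2)
[Jacobi] macro 9: S0 reads c2=2 → after 1×micro: 2172; S1 reads c2=2 → after 2×micro: 2; S2 reads c0=1084 → after 1×micro: 2 ⇒ (c0=2172, c1=2, c2=2)
[Gauss-Seidel] macro 1: S0 reads c2=0 → after 1×micro: 4; S1 reads c2=0 → after 2×micro: 0; S2 reads c0=4 → after 1×micro: 3 ⇒ (c0=4, c1=0, c2=3)
[Gauss-Seidel] macro 2: S0 reads c2=3 → after 1×micro: 14; S1 reads c2=3 → after 2×micro: 0; S2 reads c0=14 → after 1×micro: 1 ⇒ (c0=14, c1=0, c2=1)
[Gauss-Seidel] macro 3: S0 reads c2=1 → after 1×micro: 30; S1 reads c2=1 → after 2×micro: 2; S2 reads c0=30 → after 1×micro: 2 ⇒ (c0=30, c1=2, c2=2)
[Gauss-Seidel] macro 4: S0 reads c2=2 → after 1×micro: 64; S1 reads c2=2 → after 2×micro: 2; S2 reads c0=64 → after 1×micro: 2 ⇒ (c0=64, c1=2, c2=2)
[Gauss-Seidel] macro 5: S0 reads c2=2 → after 1×micro: 132; S1 reads c2=2 → after 2×micro: 2; S2 reads c0=132 → after 1×micro: 2 ⇒ (c0=132, c1=2, c2=2)
[Gauss-Seidel] macro 6: S0 reads c2=2 → after 1×micro: 268; S1 reads c2=2 → after 2×micro: 2; S2 reads c0=268 → after 1×micro: 2 ⇒ (c0=268, c1=2, c2=2)
[Gauss-Seidel] macro 7: S0 reads c2=2 → after 1×micro: 540; S1 reads c2=2 → after 2×micro: 2; S2 reads c0=540 → after 1×micro: 2 ⇒ (c0=540, c1=2, c2=2)
[Gauss-Seidel] macro 8: S0 reads c2=2 → after 1×micro: 1084; S1 reads c2=2 → after 2×micro: 2; S2 reads c0=1084 → after 1×micro: 2 ⇒ (c0=1084, c1=2, c2=2)
[Gauss-Seidel] macro 9: S0 reads c2=2 → after 1×micro: 2172; S1 reads c2=2 → after 2×micro: 2; S2 reads c0=2172 → after 1×micro: 2 ⇒ (c0=2172, c1=2, c2=2)

first divergence at macro-step: never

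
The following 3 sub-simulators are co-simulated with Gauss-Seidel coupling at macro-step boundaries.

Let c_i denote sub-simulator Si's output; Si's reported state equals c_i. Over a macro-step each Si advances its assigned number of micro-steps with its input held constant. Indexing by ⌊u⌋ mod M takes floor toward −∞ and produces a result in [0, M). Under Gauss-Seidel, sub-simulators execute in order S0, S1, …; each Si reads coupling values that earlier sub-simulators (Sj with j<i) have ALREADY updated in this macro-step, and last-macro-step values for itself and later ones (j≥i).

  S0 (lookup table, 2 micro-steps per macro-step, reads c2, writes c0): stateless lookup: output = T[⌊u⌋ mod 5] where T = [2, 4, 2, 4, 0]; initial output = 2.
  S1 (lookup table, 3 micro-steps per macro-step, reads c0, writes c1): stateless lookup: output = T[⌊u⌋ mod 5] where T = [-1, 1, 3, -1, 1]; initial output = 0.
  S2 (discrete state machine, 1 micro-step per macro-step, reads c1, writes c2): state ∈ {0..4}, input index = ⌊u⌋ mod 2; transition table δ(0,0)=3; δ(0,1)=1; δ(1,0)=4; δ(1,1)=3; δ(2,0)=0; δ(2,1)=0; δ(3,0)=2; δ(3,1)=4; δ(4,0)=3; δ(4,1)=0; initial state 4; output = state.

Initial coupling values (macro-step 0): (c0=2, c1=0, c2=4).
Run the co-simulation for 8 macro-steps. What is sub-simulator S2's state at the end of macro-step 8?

macro 1: S0 reads c2=4 → after 2×micro: 0; S1 reads c0=0 → after 3×micro: -1; S2 reads c1=-1 → after 1×micro: 0 ⇒ (c0=0, c1=-1, c2=0)
macro 2: S0 reads c2=0 → after 2×micro: 2; S1 reads c0=2 → after 3×micro: 3; S2 reads c1=3 → after 1×micro: 1 ⇒ (c0=2, c1=3, c2=1)
macro 3: S0 reads c2=1 → after 2×micro: 4; S1 reads c0=4 → after 3×micro: 1; S2 reads c1=1 → after 1×micro: 3 ⇒ (c0=4, c1=1, c2=3)
macro 4: S0 reads c2=3 → after 2×micro: 4; S1 reads c0=4 → after 3×micro: 1; S2 reads c1=1 → after 1×micro: 4 ⇒ (c0=4, c1=1, c2=4)
macro 5: S0 reads c2=4 → after 2×micro: 0; S1 reads c0=0 → after 3×micro: -1; S2 reads c1=-1 → after 1×micro: 0 ⇒ (c0=0, c1=-1, c2=0)
macro 6: S0 reads c2=0 → after 2×micro: 2; S1 reads c0=2 → after 3×micro: 3; S2 reads c1=3 → after 1×micro: 1 ⇒ (c0=2, c1=3, c2=1)
macro 7: S0 reads c2=1 → after 2×micro: 4; S1 reads c0=4 → after 3×micro: 1; S2 reads c1=1 → after 1×micro: 3 ⇒ (c0=4, c1=1, c2=3)
macro 8: S0 reads c2=3 → after 2×micro: 4; S1 reads c0=4 → after 3×micro: 1; S2 reads c1=1 → after 1×micro: 4 ⇒ (c0=4, c1=1, c2=4)

S2 state at macro-step 8 = 4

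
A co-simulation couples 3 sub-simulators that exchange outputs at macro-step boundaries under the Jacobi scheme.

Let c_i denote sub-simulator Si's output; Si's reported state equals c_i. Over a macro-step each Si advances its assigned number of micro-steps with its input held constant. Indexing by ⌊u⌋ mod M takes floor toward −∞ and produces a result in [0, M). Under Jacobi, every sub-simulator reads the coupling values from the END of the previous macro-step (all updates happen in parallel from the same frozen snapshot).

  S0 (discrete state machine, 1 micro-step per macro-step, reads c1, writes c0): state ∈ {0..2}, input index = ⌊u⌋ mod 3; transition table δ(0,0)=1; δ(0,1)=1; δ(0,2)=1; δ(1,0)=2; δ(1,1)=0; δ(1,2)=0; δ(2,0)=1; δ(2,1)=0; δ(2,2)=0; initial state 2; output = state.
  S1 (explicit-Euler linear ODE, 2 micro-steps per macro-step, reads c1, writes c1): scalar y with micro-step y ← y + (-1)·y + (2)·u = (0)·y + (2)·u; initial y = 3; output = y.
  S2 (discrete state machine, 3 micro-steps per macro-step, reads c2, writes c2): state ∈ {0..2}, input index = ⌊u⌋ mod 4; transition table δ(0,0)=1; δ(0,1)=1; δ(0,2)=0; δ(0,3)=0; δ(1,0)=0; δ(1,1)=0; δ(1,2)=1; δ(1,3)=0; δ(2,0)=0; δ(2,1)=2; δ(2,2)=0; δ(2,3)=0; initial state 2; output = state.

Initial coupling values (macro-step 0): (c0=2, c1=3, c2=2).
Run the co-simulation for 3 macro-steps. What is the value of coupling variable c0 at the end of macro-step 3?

c0 at macro-step 3 = 1

macro 1: S0 reads c1=3 → after 1×micro: 1; S1 reads c1=3 → after 2×micro: 6; S2 reads c2=2 → after 3×micro: 0 ⇒ (c0=1, c1=6, c2=0)
macro 2: S0 reads c1=6 → after 1×micro: 2; S1 reads c1=6 → after 2×micro: 12; S2 reads c2=0 → after 3×micro: 1 ⇒ (c0=2, c1=12, c2=1)
macro 3: S0 reads c1=12 → after 1×micro: 1; S1 reads c1=12 → after 2×micro: 24; S2 reads c2=1 → after 3×micro: 0 ⇒ (c0=1, c1=24, c2=0)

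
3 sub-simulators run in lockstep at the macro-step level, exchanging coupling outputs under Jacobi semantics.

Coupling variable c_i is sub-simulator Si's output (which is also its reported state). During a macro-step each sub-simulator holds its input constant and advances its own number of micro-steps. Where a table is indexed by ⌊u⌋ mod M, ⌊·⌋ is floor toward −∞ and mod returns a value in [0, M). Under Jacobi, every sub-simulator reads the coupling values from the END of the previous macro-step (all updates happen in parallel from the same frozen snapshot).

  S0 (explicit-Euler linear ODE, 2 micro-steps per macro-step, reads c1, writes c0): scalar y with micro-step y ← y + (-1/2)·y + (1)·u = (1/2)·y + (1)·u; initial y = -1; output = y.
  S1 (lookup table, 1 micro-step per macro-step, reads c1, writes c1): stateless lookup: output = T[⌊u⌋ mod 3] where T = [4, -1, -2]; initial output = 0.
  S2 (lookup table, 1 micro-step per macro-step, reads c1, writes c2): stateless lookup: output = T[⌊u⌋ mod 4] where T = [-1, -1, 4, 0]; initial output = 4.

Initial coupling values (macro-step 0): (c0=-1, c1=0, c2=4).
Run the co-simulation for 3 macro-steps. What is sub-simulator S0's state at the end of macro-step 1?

S0 state at macro-step 1 = -1/4

macro 1: S0 reads c1=0 → after 2×micro: -1/4; S1 reads c1=0 → after 1×micro: 4; S2 reads c1=0 → after 1×micro: -1 ⇒ (c0=-1/4, c1=4, c2=-1)
macro 2: S0 reads c1=4 → after 2×micro: 95/16; S1 reads c1=4 → after 1×micro: -1; S2 reads c1=4 → after 1×micro: -1 ⇒ (c0=95/16, c1=-1, c2=-1)
macro 3: S0 reads c1=-1 → after 2×micro: -1/64; S1 reads c1=-1 → after 1×micro: -2; S2 reads c1=-1 → after 1×micro: 0 ⇒ (c0=-1/64, c1=-2, c2=0)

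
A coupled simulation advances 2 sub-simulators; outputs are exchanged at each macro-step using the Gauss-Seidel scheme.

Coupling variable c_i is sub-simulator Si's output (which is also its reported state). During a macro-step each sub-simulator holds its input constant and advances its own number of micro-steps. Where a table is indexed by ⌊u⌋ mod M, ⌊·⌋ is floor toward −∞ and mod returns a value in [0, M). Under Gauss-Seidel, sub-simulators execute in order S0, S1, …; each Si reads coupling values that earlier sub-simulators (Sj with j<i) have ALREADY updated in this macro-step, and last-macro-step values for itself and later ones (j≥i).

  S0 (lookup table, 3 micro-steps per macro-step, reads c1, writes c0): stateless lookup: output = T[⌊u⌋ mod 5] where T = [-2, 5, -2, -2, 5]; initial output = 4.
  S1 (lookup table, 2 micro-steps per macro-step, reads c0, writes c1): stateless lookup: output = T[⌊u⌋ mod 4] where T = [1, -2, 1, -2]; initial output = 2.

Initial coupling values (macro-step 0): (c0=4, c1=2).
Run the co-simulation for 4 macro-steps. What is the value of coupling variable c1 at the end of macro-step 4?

macro 1: S0 reads c1=2 → after 3×micro: -2; S1 reads c0=-2 → after 2×micro: 1 ⇒ (c0=-2, c1=1)
macro 2: S0 reads c1=1 → after 3×micro: 5; S1 reads c0=5 → after 2×micro: -2 ⇒ (c0=5, c1=-2)
macro 3: S0 reads c1=-2 → after 3×micro: -2; S1 reads c0=-2 → after 2×micro: 1 ⇒ (c0=-2, c1=1)
macro 4: S0 reads c1=1 → after 3×micro: 5; S1 reads c0=5 → after 2×micro: -2 ⇒ (c0=5, c1=-2)

c1 at macro-step 4 = -2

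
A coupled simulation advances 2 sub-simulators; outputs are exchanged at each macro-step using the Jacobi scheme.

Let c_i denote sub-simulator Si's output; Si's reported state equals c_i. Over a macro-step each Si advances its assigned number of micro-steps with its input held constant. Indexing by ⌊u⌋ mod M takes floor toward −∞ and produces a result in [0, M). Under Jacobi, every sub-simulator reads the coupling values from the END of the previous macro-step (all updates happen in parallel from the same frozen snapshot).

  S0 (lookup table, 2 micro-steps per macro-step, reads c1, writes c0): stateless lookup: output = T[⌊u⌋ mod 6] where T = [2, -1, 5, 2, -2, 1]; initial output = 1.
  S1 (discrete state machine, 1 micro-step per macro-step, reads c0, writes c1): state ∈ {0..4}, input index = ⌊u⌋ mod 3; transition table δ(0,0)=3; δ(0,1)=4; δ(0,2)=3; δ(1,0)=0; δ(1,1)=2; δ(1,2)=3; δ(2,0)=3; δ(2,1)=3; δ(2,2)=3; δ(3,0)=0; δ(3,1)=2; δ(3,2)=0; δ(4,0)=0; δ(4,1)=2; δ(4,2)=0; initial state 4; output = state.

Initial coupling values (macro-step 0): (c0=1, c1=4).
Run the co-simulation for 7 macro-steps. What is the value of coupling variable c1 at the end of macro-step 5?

c1 at macro-step 5 = 0

macro 1: S0 reads c1=4 → after 2×micro: -2; S1 reads c0=1 → after 1×micro: 2 ⇒ (c0=-2, c1=2)
macro 2: S0 reads c1=2 → after 2×micro: 5; S1 reads c0=-2 → after 1×micro: 3 ⇒ (c0=5, c1=3)
macro 3: S0 reads c1=3 → after 2×micro: 2; S1 reads c0=5 → after 1×micro: 0 ⇒ (c0=2, c1=0)
macro 4: S0 reads c1=0 → after 2×micro: 2; S1 reads c0=2 → after 1×micro: 3 ⇒ (c0=2, c1=3)
macro 5: S0 reads c1=3 → after 2×micro: 2; S1 reads c0=2 → after 1×micro: 0 ⇒ (c0=2, c1=0)
macro 6: S0 reads c1=0 → after 2×micro: 2; S1 reads c0=2 → after 1×micro: 3 ⇒ (c0=2, c1=3)
macro 7: S0 reads c1=3 → after 2×micro: 2; S1 reads c0=2 → after 1×micro: 0 ⇒ (c0=2, c1=0)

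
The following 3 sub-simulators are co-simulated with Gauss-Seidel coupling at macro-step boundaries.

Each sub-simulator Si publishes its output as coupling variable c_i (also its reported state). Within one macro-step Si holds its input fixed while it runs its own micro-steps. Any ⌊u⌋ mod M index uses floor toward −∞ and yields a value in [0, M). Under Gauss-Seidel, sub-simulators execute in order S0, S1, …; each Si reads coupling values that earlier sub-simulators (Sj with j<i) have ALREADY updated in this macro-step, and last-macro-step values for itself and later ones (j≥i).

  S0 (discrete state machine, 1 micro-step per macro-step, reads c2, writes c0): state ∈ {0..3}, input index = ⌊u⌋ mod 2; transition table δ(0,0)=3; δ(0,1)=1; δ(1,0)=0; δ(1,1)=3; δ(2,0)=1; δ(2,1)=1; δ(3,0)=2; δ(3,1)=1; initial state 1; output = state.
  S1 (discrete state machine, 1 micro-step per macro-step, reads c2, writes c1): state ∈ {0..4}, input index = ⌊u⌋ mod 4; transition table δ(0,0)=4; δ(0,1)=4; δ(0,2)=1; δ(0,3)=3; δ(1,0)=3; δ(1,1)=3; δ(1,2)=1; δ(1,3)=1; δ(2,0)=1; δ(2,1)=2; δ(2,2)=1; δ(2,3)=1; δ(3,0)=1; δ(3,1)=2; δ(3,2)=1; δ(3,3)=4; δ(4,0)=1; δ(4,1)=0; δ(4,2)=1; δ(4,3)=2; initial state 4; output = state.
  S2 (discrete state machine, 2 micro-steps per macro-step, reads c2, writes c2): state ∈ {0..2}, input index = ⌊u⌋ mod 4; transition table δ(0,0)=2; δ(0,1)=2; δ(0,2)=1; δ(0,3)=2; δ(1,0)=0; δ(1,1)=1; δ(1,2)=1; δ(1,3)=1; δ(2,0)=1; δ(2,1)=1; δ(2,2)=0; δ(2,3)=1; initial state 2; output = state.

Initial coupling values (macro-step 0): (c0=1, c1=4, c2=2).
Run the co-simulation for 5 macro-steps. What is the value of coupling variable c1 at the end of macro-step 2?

c1 at macro-step 2 = 3

macro 1: S0 reads c2=2 → after 1×micro: 0; S1 reads c2=2 → after 1×micro: 1; S2 reads c2=2 → after 2×micro: 1 ⇒ (c0=0, c1=1, c2=1)
macro 2: S0 reads c2=1 → after 1×micro: 1; S1 reads c2=1 → after 1×micro: 3; S2 reads c2=1 → after 2×micro: 1 ⇒ (c0=1, c1=3, c2=1)
macro 3: S0 reads c2=1 → after 1×micro: 3; S1 reads c2=1 → after 1×micro: 2; S2 reads c2=1 → after 2×micro: 1 ⇒ (c0=3, c1=2, c2=1)
macro 4: S0 reads c2=1 → after 1×micro: 1; S1 reads c2=1 → after 1×micro: 2; S2 reads c2=1 → after 2×micro: 1 ⇒ (c0=1, c1=2, c2=1)
macro 5: S0 reads c2=1 → after 1×micro: 3; S1 reads c2=1 → after 1×micro: 2; S2 reads c2=1 → after 2×micro: 1 ⇒ (c0=3, c1=2, c2=1)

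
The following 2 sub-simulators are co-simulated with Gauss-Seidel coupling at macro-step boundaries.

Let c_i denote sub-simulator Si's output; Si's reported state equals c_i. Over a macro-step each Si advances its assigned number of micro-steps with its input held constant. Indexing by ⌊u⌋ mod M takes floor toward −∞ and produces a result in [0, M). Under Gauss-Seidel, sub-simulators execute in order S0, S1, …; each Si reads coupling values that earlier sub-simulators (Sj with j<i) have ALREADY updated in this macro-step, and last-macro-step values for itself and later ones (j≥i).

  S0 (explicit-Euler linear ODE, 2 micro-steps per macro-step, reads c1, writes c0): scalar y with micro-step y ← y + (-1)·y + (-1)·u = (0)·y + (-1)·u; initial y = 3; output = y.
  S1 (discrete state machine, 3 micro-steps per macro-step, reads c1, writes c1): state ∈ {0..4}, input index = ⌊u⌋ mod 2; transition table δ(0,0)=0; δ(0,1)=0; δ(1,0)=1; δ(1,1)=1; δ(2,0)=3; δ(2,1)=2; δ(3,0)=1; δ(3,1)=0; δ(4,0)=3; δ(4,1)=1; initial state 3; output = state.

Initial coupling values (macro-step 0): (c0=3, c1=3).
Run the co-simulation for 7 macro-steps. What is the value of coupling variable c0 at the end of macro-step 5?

c0 at macro-step 5 = 0

macro 1: S0 reads c1=3 → after 2×micro: -3; S1 reads c1=3 → after 3×micro: 0 ⇒ (c0=-3, c1=0)
macro 2: S0 reads c1=0 → after 2×micro: 0; S1 reads c1=0 → after 3×micro: 0 ⇒ (c0=0, c1=0)
macro 3: S0 reads c1=0 → after 2×micro: 0; S1 reads c1=0 → after 3×micro: 0 ⇒ (c0=0, c1=0)
macro 4: S0 reads c1=0 → after 2×micro: 0; S1 reads c1=0 → after 3×micro: 0 ⇒ (c0=0, c1=0)
macro 5: S0 reads c1=0 → after 2×micro: 0; S1 reads c1=0 → after 3×micro: 0 ⇒ (c0=0, c1=0)
macro 6: S0 reads c1=0 → after 2×micro: 0; S1 reads c1=0 → after 3×micro: 0 ⇒ (c0=0, c1=0)
macro 7: S0 reads c1=0 → after 2×micro: 0; S1 reads c1=0 → after 3×micro: 0 ⇒ (c0=0, c1=0)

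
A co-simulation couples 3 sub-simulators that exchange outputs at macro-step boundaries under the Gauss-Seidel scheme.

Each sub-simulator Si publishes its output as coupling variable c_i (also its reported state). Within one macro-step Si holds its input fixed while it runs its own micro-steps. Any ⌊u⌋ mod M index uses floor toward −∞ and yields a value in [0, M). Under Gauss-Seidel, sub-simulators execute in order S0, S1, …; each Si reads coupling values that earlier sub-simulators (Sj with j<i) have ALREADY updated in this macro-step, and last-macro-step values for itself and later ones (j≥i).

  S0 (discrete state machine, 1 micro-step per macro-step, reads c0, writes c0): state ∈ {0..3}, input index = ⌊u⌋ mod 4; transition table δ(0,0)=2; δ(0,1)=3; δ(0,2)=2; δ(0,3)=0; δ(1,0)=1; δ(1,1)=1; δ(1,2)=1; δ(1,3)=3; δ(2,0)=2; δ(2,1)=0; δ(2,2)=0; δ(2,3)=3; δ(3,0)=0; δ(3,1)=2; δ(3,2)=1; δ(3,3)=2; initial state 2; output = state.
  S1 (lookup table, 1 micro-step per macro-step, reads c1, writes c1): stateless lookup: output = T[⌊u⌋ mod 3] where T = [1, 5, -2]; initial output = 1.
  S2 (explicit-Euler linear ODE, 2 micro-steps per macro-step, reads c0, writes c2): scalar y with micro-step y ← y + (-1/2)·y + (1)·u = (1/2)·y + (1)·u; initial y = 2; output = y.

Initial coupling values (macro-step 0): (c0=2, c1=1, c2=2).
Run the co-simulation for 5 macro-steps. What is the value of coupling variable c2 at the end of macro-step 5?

c2 at macro-step 5 = 409/512

macro 1: S0 reads c0=2 → after 1×micro: 0; S1 reads c1=1 → after 1×micro: 5; S2 reads c0=0 → after 2×micro: 1/2 ⇒ (c0=0, c1=5, c2=1/2)
macro 2: S0 reads c0=0 → after 1×micro: 2; S1 reads c1=5 → after 1×micro: -2; S2 reads c0=2 → after 2×micro: 25/8 ⇒ (c0=2, c1=-2, c2=25/8)
macro 3: S0 reads c0=2 → after 1×micro: 0; S1 reads c1=-2 → after 1×micro: 5; S2 reads c0=0 → after 2×micro: 25/32 ⇒ (c0=0, c1=5, c2=25/32)
macro 4: S0 reads c0=0 → after 1×micro: 2; S1 reads c1=5 → after 1×micro: -2; S2 reads c0=2 → after 2×micro: 409/128 ⇒ (c0=2, c1=-2, c2=409/128)
macro 5: S0 reads c0=2 → after 1×micro: 0; S1 reads c1=-2 → after 1×micro: 5; S2 reads c0=0 → after 2×micro: 409/512 ⇒ (c0=0, c1=5, c2=409/512)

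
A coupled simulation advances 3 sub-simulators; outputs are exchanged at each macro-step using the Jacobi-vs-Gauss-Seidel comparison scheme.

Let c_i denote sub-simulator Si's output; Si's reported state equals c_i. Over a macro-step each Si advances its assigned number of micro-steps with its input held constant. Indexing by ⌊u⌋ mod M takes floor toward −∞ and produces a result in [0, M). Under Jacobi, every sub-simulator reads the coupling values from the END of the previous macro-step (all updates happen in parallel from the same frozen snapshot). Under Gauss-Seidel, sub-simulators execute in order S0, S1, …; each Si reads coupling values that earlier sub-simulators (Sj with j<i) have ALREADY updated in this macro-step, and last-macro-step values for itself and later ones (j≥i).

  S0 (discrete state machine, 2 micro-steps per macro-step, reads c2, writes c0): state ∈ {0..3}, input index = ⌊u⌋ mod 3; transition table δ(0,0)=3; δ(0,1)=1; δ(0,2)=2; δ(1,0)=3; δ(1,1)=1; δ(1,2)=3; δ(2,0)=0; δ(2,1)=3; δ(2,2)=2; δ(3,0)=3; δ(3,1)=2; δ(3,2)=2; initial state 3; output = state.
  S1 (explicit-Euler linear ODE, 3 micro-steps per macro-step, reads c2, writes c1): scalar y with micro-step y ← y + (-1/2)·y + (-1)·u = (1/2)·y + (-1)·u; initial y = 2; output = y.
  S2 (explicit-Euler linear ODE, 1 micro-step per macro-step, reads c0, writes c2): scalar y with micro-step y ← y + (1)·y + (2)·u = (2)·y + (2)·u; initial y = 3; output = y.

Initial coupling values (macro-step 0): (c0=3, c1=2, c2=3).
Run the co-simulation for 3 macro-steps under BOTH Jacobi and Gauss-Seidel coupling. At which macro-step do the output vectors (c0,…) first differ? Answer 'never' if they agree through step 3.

first divergence at macro-step: never

[Jacobi] macro 1: S0 reads c2=3 → after 2×micro: 3; S1 reads c2=3 → after 3×micro: -5; S2 reads c0=3 → after 1×micro: 12 ⇒ (c0=3, c1=-5, c2=12)
[Jacobi] macro 2: S0 reads c2=12 → after 2×micro: 3; S1 reads c2=12 → after 3×micro: -173/8; S2 reads c0=3 → after 1×micro: 30 ⇒ (c0=3, c1=-173/8, c2=30)
[Jacobi] macro 3: S0 reads c2=30 → after 2×micro: 3; S1 reads c2=30 → after 3×micro: -3533/64; S2 reads c0=3 → after 1×micro: 66 ⇒ (c0=3, c1=-3533/64, c2=66)
[Gauss-Seidel] macro 1: S0 reads c2=3 → after 2×micro: 3; S1 reads c2=3 → after 3×micro: -5; S2 reads c0=3 → after 1×micro: 12 ⇒ (c0=3, c1=-5, c2=12)
[Gauss-Seidel] macro 2: S0 reads c2=12 → after 2×micro: 3; S1 reads c2=12 → after 3×micro: -173/8; S2 reads c0=3 → after 1×micro: 30 ⇒ (c0=3, c1=-173/8, c2=30)
[Gauss-Seidel] macro 3: S0 reads c2=30 → after 2×micro: 3; S1 reads c2=30 → after 3×micro: -3533/64; S2 reads c0=3 → after 1×micro: 66 ⇒ (c0=3, c1=-3533/64, c2=66)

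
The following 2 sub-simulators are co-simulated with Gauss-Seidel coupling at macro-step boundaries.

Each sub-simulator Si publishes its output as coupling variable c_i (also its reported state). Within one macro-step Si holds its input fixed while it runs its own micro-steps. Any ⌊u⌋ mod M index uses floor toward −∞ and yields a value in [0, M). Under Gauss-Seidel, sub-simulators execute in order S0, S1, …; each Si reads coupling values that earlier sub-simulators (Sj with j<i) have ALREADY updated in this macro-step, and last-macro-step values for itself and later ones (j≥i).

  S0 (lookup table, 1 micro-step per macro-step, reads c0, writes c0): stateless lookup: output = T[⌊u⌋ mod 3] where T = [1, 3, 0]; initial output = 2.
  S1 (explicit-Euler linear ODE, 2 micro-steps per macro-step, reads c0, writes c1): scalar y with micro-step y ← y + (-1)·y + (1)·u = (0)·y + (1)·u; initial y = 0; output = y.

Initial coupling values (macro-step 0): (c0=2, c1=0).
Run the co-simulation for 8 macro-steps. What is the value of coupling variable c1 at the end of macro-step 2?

macro 1: S0 reads c0=2 → after 1×micro: 0; S1 reads c0=0 → after 2×micro: 0 ⇒ (c0=0, c1=0)
macro 2: S0 reads c0=0 → after 1×micro: 1; S1 reads c0=1 → after 2×micro: 1 ⇒ (c0=1, c1=1)
macro 3: S0 reads c0=1 → after 1×micro: 3; S1 reads c0=3 → after 2×micro: 3 ⇒ (c0=3, c1=3)
macro 4: S0 reads c0=3 → after 1×micro: 1; S1 reads c0=1 → after 2×micro: 1 ⇒ (c0=1, c1=1)
macro 5: S0 reads c0=1 → after 1×micro: 3; S1 reads c0=3 → after 2×micro: 3 ⇒ (c0=3, c1=3)
macro 6: S0 reads c0=3 → after 1×micro: 1; S1 reads c0=1 → after 2×micro: 1 ⇒ (c0=1, c1=1)
macro 7: S0 reads c0=1 → after 1×micro: 3; S1 reads c0=3 → after 2×micro: 3 ⇒ (c0=3, c1=3)
macro 8: S0 reads c0=3 → after 1×micro: 1; S1 reads c0=1 → after 2×micro: 1 ⇒ (c0=1, c1=1)

c1 at macro-step 2 = 1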